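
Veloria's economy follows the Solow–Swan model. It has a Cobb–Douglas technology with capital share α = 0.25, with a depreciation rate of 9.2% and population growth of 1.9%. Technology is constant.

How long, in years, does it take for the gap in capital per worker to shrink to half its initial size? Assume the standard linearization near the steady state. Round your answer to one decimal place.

t_½ ≈ 8.3 years

Near the steady state the convergence rate is λ = (1 − α)(n + δ).
λ = (1 − 0.25) × 0.111 = 0.75 × 0.111 = 0.08325
Half-life = ln 2 / λ = 0.6931 / 0.08325 ≈ 8.33 years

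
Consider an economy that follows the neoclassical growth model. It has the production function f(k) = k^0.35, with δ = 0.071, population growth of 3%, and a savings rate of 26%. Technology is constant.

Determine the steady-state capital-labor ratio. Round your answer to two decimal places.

In steady state, investment equals break-even investment: s·k^α = (n + δ)·k.
Rearranging, k^(1−α) = s / (n + δ).
k^0.65 = 0.26 / (0.030 + 0.071) = 0.26 / 0.101 = 2.5743
k* = 2.5743^(1/0.65) ≈ 4.2833

k* = 4.28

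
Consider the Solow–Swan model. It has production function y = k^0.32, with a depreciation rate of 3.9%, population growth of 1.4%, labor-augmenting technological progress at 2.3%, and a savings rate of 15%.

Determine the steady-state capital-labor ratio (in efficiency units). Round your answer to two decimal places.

k* ≈ 2.72

At the steady state, Δk = 0, so s·k^α = (n + g + δ)·k.
Rearranging, k^(1−α) = s / (n + g + δ).
k^0.68 = 0.15 / (0.014 + 0.023 + 0.039) = 0.15 / 0.076 = 1.9737
k* = 1.9737^(1/0.68) ≈ 2.7179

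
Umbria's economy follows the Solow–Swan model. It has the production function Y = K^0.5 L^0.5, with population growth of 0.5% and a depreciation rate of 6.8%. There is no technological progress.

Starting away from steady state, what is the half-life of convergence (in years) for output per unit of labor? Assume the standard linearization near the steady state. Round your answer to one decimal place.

about 19.0 years

Near the steady state the convergence rate is λ = (1 − α)(n + δ).
λ = (1 − 0.5) × 0.073 = 0.5 × 0.073 = 0.0365
Half-life = ln 2 / λ = 0.6931 / 0.0365 ≈ 18.99 years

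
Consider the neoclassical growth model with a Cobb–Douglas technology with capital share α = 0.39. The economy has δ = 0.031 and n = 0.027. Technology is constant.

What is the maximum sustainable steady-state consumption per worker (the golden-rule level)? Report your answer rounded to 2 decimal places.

At the golden rule, f'(k) = n + δ, so α·k^(α−1) = n + δ and k_gold = (α/(n + δ))^(1/(1−α)).
k_gold = (0.39/0.058)^(1/0.61) = 6.7241^1.6393 ≈ 22.7374
c_gold = f(k_gold) − (n + δ)·k_gold = 3.3817 − 0.058×22.7374 ≈ 2.0629

c_gold ≈ 2.06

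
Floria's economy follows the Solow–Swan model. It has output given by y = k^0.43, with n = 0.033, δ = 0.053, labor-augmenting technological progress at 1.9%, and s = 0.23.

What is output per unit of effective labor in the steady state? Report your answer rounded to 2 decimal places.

y* = 1.81

In steady state, investment equals break-even investment: s·k^α = (n + g + δ)·k.
Dividing both sides by k: k^(1−α) = s / (n + g + δ).
k^0.57 = 0.23 / (0.033 + 0.019 + 0.053) = 0.23 / 0.105 = 2.1905
k* = 2.1905^(1/0.57) ≈ 3.9577
y* = (k*)^α = 3.9577^0.43 ≈ 1.8068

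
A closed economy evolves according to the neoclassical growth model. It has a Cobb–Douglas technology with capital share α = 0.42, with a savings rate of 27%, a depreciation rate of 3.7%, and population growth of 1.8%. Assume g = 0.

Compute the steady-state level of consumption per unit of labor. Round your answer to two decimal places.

c* ≈ 2.31

Steady state requires s·f(k) = (n + δ)·k, i.e. s·k^α = (n + δ)·k.
Dividing both sides by k: k^(1−α) = s / (n + δ).
k^0.58 = 0.27 / (0.018 + 0.037) = 0.27 / 0.055 = 4.9091
k* = 4.9091^(1/0.58) ≈ 15.5376
y* = (k*)^α = 15.5376^0.42 ≈ 3.1651
c* = (1 − s)·y* = (1 − 0.27) × 3.1651 ≈ 2.3105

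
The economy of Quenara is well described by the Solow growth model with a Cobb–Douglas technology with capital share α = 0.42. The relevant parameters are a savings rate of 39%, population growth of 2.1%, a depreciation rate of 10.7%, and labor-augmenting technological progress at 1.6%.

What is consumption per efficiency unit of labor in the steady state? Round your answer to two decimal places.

Steady state requires s·f(k) = (n + g + δ)·k, i.e. s·k^α = (n + g + δ)·k.
Rearranging, k^(1−α) = s / (n + g + δ).
k^0.58 = 0.39 / (0.021 + 0.016 + 0.107) = 0.39 / 0.144 = 2.7083
k* = 2.7083^(1/0.58) ≈ 5.5722
y* = (k*)^α = 5.5722^0.42 ≈ 2.0575
c* = (1 − s)·y* = (1 − 0.39) × 2.0575 ≈ 1.2551

c* = 1.26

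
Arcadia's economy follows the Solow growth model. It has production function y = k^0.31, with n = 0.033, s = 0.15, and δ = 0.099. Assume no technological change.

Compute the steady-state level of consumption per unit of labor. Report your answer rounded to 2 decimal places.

Steady state requires s·f(k) = (n + δ)·k, i.e. s·k^α = (n + δ)·k.
Dividing both sides by k: k^(1−α) = s / (n + δ).
k^0.69 = 0.15 / (0.033 + 0.099) = 0.15 / 0.132 = 1.1364
k* = 1.1364^(1/0.69) ≈ 1.2036
y* = (k*)^α = 1.2036^0.31 ≈ 1.0591
c* = (1 − s)·y* = (1 − 0.15) × 1.0591 ≈ 0.9002

c* ≈ 0.90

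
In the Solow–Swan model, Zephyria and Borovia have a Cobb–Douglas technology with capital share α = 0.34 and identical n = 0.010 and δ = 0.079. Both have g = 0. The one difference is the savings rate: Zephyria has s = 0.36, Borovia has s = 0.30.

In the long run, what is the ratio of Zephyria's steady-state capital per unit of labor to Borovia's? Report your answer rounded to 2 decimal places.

Steady-state k* = [s/(n + δ)]^(1/(1−α)), so the ratio is [ (s_Z/(n + δ)_Z) / (s_B/(n + δ)_B) ]^1.5152.
s_Z/(n + δ)_Z = 0.36/0.089 = 4.0449; s_B/(n + δ)_B = 0.30/0.089 = 3.3708.
Ratio = (4.0449/3.3708)^1.5152 = 1.2000^1.5152 ≈ 1.3182

k*_Z / k*_B ≈ 1.32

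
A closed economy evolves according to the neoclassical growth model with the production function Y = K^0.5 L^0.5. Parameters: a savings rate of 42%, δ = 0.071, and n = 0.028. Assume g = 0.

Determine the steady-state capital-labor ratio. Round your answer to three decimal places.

k* = 17.998

At the steady state, Δk = 0, so s·k^α = (n + δ)·k.
Dividing both sides by k: k^(1−α) = s / (n + δ).
k^0.5 = 0.42 / (0.028 + 0.071) = 0.42 / 0.099 = 4.2424
k* = 4.2424^(1/0.5) ≈ 17.9980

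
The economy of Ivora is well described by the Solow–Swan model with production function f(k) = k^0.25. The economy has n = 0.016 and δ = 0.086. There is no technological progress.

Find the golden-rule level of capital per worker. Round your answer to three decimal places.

k_gold ≈ 3.305

The golden rule sets f'(k) = n + δ, i.e. α·k^(α−1) = n + δ.
So k^(1−α) = α / (n + δ) = 0.25 / 0.102 = 2.4510.
k_gold = 2.4510^(1/0.75) ≈ 3.3046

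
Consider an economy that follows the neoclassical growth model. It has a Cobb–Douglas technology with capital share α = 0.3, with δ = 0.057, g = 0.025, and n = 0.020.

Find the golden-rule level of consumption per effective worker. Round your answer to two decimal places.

At the golden rule, f'(k) = n + g + δ, so α·k^(α−1) = n + g + δ and k_gold = (α/(n + g + δ))^(1/(1−α)).
k_gold = (0.3/0.102)^(1/0.7) = 2.9412^1.4286 ≈ 4.6702
c_gold = f(k_gold) − (n + g + δ)·k_gold = 1.5878 − 0.102×4.6702 ≈ 1.1114

c_gold ≈ 1.11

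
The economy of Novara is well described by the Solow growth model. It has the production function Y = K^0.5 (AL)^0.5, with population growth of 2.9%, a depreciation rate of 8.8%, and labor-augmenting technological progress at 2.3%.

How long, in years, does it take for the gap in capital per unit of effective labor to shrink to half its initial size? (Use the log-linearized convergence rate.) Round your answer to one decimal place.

about 9.9 years

Near the steady state the convergence rate is λ = (1 − α)(n + g + δ).
λ = (1 − 0.5) × 0.140 = 0.5 × 0.140 = 0.0700
Half-life = ln 2 / λ = 0.6931 / 0.0700 ≈ 9.90 years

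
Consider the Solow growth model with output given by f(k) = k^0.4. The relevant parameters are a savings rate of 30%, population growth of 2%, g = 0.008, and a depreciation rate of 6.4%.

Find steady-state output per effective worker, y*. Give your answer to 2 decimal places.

y* ≈ 2.20

In steady state, investment equals break-even investment: s·k^α = (n + g + δ)·k.
Rearranging, k^(1−α) = s / (n + g + δ).
k^0.6 = 0.30 / (0.020 + 0.008 + 0.064) = 0.30 / 0.092 = 3.2609
k* = 3.2609^(1/0.6) ≈ 7.1707
y* = (k*)^α = 7.1707^0.4 ≈ 2.1990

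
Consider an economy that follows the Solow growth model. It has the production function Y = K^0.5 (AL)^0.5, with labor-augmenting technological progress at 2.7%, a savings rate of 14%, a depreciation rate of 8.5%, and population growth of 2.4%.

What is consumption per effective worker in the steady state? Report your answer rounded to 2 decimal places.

c* ≈ 0.89

At the steady state, Δk = 0, so s·k^α = (n + g + δ)·k.
Dividing both sides by k: k^(1−α) = s / (n + g + δ).
k^0.5 = 0.14 / (0.024 + 0.027 + 0.085) = 0.14 / 0.136 = 1.0294
k* = 1.0294^(1/0.5) ≈ 1.0597
y* = (k*)^α = 1.0597^0.5 ≈ 1.0294
c* = (1 − s)·y* = (1 − 0.14) × 1.0294 ≈ 0.8853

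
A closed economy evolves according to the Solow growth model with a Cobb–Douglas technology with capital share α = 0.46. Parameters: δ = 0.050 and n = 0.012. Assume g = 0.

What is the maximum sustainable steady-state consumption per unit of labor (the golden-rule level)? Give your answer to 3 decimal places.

At the golden rule, f'(k) = n + δ, so α·k^(α−1) = n + δ and k_gold = (α/(n + δ))^(1/(1−α)).
k_gold = (0.46/0.062)^(1/0.54) = 7.4194^1.8519 ≈ 40.9106
c_gold = f(k_gold) − (n + δ)·k_gold = 5.5137 − 0.062×40.9106 ≈ 2.9772

c_gold ≈ 2.977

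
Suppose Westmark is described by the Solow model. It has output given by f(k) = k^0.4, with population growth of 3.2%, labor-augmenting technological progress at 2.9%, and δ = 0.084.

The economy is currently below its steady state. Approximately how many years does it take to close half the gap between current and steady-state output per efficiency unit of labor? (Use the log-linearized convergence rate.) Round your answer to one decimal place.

about 8.0 years

Near the steady state the convergence rate is λ = (1 − α)(n + g + δ).
λ = (1 − 0.4) × 0.145 = 0.6 × 0.145 = 0.0870
Half-life = ln 2 / λ = 0.6931 / 0.0870 ≈ 7.97 years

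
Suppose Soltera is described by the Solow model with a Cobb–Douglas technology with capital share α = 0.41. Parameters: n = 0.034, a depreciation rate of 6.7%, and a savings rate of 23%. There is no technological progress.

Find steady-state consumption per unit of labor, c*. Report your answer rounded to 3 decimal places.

c* ≈ 1.364

At the steady state, Δk = 0, so s·k^α = (n + δ)·k.
Rearranging, k^(1−α) = s / (n + δ).
k^0.59 = 0.23 / (0.034 + 0.067) = 0.23 / 0.101 = 2.2772
k* = 2.2772^(1/0.59) ≈ 4.0343
y* = (k*)^α = 4.0343^0.41 ≈ 1.7716
c* = (1 − s)·y* = (1 − 0.23) × 1.7716 ≈ 1.3641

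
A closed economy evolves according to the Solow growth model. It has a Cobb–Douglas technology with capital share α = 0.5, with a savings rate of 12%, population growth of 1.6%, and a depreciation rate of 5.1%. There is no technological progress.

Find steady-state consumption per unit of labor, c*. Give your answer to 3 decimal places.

In steady state, investment equals break-even investment: s·k^α = (n + δ)·k.
Dividing both sides by k: k^(1−α) = s / (n + δ).
k^0.5 = 0.12 / (0.016 + 0.051) = 0.12 / 0.067 = 1.7910
k* = 1.7910^(1/0.5) ≈ 3.2077
y* = (k*)^α = 3.2077^0.5 ≈ 1.7910
c* = (1 − s)·y* = (1 − 0.12) × 1.7910 ≈ 1.5761

c* = 1.576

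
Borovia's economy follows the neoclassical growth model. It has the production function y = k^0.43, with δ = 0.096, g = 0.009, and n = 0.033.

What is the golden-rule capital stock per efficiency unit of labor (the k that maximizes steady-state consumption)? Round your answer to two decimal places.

k_gold ≈ 7.34

The golden rule sets f'(k) = n + g + δ, i.e. α·k^(α−1) = n + g + δ.
So k^(1−α) = α / (n + g + δ) = 0.43 / 0.138 = 3.1159.
k_gold = 3.1159^(1/0.57) ≈ 7.3441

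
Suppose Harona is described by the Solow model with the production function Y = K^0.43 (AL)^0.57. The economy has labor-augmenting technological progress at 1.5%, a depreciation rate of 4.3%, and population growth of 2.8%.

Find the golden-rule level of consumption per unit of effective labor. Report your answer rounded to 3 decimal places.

At the golden rule, f'(k) = n + g + δ, so α·k^(α−1) = n + g + δ and k_gold = (α/(n + g + δ))^(1/(1−α)).
k_gold = (0.43/0.086)^(1/0.57) = 5.0000^1.7544 ≈ 16.8373
c_gold = f(k_gold) − (n + g + δ)·k_gold = 3.3674 − 0.086×16.8373 ≈ 1.9194

c_gold ≈ 1.919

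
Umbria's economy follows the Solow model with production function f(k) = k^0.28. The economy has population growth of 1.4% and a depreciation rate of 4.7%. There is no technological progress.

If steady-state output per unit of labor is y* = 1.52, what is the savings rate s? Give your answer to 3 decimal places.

s ≈ 0.179

In steady state, investment equals break-even investment: s·k^α = (n + δ)·k.
Since y* = [s/(n + δ)]^(α/(1−α)), we have s/(n + δ) = (y*)^((1−α)/α) = 1.52^2.5714 = 2.9349.
Therefore s = 2.9349 × (n + δ) = 2.9349 × 0.061 = 0.1790.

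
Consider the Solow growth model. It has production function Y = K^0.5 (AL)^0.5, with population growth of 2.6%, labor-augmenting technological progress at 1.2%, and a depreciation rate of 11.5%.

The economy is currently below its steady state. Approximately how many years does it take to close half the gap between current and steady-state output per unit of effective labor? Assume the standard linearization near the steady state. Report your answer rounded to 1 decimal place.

Near the steady state the convergence rate is λ = (1 − α)(n + g + δ).
λ = (1 − 0.5) × 0.153 = 0.5 × 0.153 = 0.0765
Half-life = ln 2 / λ = 0.6931 / 0.0765 ≈ 9.06 years

t_½ ≈ 9.1 years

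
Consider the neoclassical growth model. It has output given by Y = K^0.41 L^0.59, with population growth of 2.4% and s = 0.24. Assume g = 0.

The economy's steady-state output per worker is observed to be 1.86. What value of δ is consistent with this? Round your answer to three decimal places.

δ ≈ 0.074

Steady state requires s·f(k) = (n + δ)·k, i.e. s·k^α = (n + δ)·k.
Since y* = [s/(n + δ)]^(α/(1−α)), we have s/(n + δ) = (y*)^((1−α)/α) = 1.86^1.439 = 2.4425.
Therefore n + δ = s / 2.4425 = 0.24 / 2.4425 = 0.0983, so δ = 0.0983 − 0.024 = 0.0743.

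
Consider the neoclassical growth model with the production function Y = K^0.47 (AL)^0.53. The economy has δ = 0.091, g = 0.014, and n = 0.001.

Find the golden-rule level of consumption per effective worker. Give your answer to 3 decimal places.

c_gold ≈ 1.985

At the golden rule, f'(k) = n + g + δ, so α·k^(α−1) = n + g + δ and k_gold = (α/(n + g + δ))^(1/(1−α)).
k_gold = (0.47/0.106)^(1/0.53) = 4.4340^1.8868 ≈ 16.6102
c_gold = f(k_gold) − (n + g + δ)·k_gold = 3.7461 − 0.106×16.6102 ≈ 1.9854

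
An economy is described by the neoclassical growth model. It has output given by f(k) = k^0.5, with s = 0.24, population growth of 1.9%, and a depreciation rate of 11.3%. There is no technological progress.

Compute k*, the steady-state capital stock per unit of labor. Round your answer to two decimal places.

At the steady state, Δk = 0, so s·k^α = (n + δ)·k.
Dividing both sides by k: k^(1−α) = s / (n + δ).
k^0.5 = 0.24 / (0.019 + 0.113) = 0.24 / 0.132 = 1.8182
k* = 1.8182^(1/0.5) ≈ 3.3059

k* = 3.31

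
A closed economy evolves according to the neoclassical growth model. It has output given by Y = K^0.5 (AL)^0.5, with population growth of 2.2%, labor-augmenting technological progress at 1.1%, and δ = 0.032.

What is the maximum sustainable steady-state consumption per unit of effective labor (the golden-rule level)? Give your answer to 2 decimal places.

At the golden rule, f'(k) = n + g + δ, so α·k^(α−1) = n + g + δ and k_gold = (α/(n + g + δ))^(1/(1−α)).
k_gold = (0.5/0.065)^(1/0.5) = 7.6923^2 ≈ 59.1715
c_gold = f(k_gold) − (n + g + δ)·k_gold = 7.6923 − 0.065×59.1715 ≈ 3.8462

c_gold ≈ 3.85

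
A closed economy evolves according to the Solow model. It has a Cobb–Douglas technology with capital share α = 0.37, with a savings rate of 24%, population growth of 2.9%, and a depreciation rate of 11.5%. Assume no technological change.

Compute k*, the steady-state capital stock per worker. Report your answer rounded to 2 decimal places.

k* = 2.25

At the steady state, Δk = 0, so s·k^α = (n + δ)·k.
Rearranging, k^(1−α) = s / (n + δ).
k^0.63 = 0.24 / (0.029 + 0.115) = 0.24 / 0.144 = 1.6667
k* = 1.6667^(1/0.63) ≈ 2.2499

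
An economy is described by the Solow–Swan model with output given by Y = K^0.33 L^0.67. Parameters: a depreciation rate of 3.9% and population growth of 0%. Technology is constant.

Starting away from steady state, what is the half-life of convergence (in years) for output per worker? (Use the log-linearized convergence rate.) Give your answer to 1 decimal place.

half-life ≈ 26.5 years

Near the steady state the convergence rate is λ = (1 − α)(n + δ).
λ = (1 − 0.33) × 0.039 = 0.67 × 0.039 = 0.02613
Half-life = ln 2 / λ = 0.6931 / 0.02613 ≈ 26.53 years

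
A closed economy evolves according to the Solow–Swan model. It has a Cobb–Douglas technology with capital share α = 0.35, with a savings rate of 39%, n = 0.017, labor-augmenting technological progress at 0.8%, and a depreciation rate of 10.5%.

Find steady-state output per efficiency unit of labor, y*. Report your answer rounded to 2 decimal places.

y* = 1.81

In steady state, investment equals break-even investment: s·k^α = (n + g + δ)·k.
Dividing both sides by k: k^(1−α) = s / (n + g + δ).
k^0.65 = 0.39 / (0.017 + 0.008 + 0.105) = 0.39 / 0.130 = 3.0000
k* = 3.0000^(1/0.65) ≈ 5.4204
y* = (k*)^α = 5.4204^0.35 ≈ 1.8068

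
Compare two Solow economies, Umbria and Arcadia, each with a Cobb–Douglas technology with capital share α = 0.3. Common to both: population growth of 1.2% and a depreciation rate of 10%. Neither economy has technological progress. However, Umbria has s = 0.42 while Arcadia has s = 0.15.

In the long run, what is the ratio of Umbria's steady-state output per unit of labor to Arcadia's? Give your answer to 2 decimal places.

Steady-state y* = [s/(n + δ)]^(α/(1−α)), so the ratio is [ (s_U/(n + δ)_U) / (s_A/(n + δ)_A) ]^0.4286.
s_U/(n + δ)_U = 0.42/0.112 = 3.7500; s_A/(n + δ)_A = 0.15/0.112 = 1.3393.
Ratio = (3.7500/1.3393)^0.4286 = 2.8000^0.4286 ≈ 1.5547

ratio ≈ 1.55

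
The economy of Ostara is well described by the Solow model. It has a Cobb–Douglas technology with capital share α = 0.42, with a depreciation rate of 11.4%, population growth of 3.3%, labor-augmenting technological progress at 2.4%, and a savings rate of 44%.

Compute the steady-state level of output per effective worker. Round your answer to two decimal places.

y* ≈ 1.98

At the steady state, Δk = 0, so s·k^α = (n + g + δ)·k.
Rearranging, k^(1−α) = s / (n + g + δ).
k^0.58 = 0.44 / (0.033 + 0.024 + 0.114) = 0.44 / 0.171 = 2.5731
k* = 2.5731^(1/0.58) ≈ 5.1013
y* = (k*)^α = 5.1013^0.42 ≈ 1.9826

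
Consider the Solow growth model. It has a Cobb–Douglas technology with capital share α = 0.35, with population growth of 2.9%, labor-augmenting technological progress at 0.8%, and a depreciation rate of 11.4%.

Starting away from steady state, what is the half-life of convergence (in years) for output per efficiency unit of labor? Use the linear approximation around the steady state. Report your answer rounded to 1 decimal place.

Near the steady state the convergence rate is λ = (1 − α)(n + g + δ).
λ = (1 − 0.35) × 0.151 = 0.65 × 0.151 = 0.09815
Half-life = ln 2 / λ = 0.6931 / 0.09815 ≈ 7.06 years

half-life ≈ 7.1 years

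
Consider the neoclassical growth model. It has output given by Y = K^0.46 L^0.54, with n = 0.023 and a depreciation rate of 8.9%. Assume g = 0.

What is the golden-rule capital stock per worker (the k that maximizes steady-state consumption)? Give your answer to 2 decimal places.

The golden rule sets f'(k) = n + δ, i.e. α·k^(α−1) = n + δ.
So k^(1−α) = α / (n + δ) = 0.46 / 0.112 = 4.1071.
k_gold = 4.1071^(1/0.54) ≈ 13.6828

k_gold ≈ 13.68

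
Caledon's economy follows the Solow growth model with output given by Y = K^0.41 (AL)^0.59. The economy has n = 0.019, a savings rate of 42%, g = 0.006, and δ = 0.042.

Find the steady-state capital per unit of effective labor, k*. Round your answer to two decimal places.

At the steady state, Δk = 0, so s·k^α = (n + g + δ)·k.
Rearranging, k^(1−α) = s / (n + g + δ).
k^0.59 = 0.42 / (0.019 + 0.006 + 0.042) = 0.42 / 0.067 = 6.2687
k* = 6.2687^(1/0.59) ≈ 22.4465

k* = 22.45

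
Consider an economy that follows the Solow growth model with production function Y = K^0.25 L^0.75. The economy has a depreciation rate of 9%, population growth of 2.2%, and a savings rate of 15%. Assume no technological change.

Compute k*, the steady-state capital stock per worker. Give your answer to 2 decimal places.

In steady state, investment equals break-even investment: s·k^α = (n + δ)·k.
Dividing both sides by k: k^(1−α) = s / (n + δ).
k^0.75 = 0.15 / (0.022 + 0.090) = 0.15 / 0.112 = 1.3393
k* = 1.3393^(1/0.75) ≈ 1.4763

k* ≈ 1.48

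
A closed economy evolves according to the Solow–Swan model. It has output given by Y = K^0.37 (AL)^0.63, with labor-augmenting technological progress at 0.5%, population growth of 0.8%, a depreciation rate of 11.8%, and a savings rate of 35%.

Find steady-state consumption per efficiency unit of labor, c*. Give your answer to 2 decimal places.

At the steady state, Δk = 0, so s·k^α = (n + g + δ)·k.
Rearranging, k^(1−α) = s / (n + g + δ).
k^0.63 = 0.35 / (0.008 + 0.005 + 0.118) = 0.35 / 0.131 = 2.6718
k* = 2.6718^(1/0.63) ≈ 4.7585
y* = (k*)^α = 4.7585^0.37 ≈ 1.7810
c* = (1 − s)·y* = (1 − 0.35) × 1.7810 ≈ 1.1577

c* = 1.16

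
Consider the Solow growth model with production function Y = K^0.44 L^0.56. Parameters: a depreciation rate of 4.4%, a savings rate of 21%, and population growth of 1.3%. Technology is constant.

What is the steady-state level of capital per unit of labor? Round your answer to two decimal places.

At the steady state, Δk = 0, so s·k^α = (n + δ)·k.
Rearranging, k^(1−α) = s / (n + δ).
k^0.56 = 0.21 / (0.013 + 0.044) = 0.21 / 0.057 = 3.6842
k* = 3.6842^(1/0.56) ≈ 10.2642

k* ≈ 10.26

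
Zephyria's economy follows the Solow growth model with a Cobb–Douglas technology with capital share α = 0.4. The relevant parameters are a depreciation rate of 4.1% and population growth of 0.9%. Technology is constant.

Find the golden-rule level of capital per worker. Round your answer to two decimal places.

The golden rule sets f'(k) = n + δ, i.e. α·k^(α−1) = n + δ.
So k^(1−α) = α / (n + δ) = 0.4 / 0.050 = 8.0000.
k_gold = 8.0000^(1/0.6) ≈ 32.0000

k_gold ≈ 32.00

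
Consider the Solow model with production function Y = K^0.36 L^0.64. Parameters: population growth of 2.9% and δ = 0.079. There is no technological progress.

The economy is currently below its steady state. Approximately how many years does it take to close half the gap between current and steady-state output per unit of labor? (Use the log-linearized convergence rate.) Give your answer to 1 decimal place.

Near the steady state the convergence rate is λ = (1 − α)(n + δ).
λ = (1 − 0.36) × 0.108 = 0.64 × 0.108 = 0.06912
Half-life = ln 2 / λ = 0.6931 / 0.06912 ≈ 10.03 years

t_½ ≈ 10.0 years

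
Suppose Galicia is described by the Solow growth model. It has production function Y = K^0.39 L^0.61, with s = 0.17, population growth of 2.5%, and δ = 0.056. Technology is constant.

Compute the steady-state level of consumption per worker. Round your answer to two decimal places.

At the steady state, Δk = 0, so s·k^α = (n + δ)·k.
Dividing both sides by k: k^(1−α) = s / (n + δ).
k^0.61 = 0.17 / (0.025 + 0.056) = 0.17 / 0.081 = 2.0988
k* = 2.0988^(1/0.61) ≈ 3.3715
y* = (k*)^α = 3.3715^0.39 ≈ 1.6064
c* = (1 − s)·y* = (1 − 0.17) × 1.6064 ≈ 1.3333

c* = 1.33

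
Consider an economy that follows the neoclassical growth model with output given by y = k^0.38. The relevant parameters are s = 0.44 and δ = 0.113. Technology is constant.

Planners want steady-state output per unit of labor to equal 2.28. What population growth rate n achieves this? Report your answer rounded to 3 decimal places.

In steady state, investment equals break-even investment: s·k^α = (n + δ)·k.
Since y* = [s/(n + δ)]^(α/(1−α)), we have s/(n + δ) = (y*)^((1−α)/α) = 2.28^1.6316 = 3.8371.
Therefore n + δ = s / 3.8371 = 0.44 / 3.8371 = 0.1147, so n = 0.1147 − 0.113 = 0.0017.

n ≈ 0.002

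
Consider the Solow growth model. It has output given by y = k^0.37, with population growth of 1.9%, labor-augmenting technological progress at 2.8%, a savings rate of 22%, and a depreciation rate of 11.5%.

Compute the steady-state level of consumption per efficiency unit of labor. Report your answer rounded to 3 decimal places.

c* = 0.934

Steady state requires s·f(k) = (n + g + δ)·k, i.e. s·k^α = (n + g + δ)·k.
Dividing both sides by k: k^(1−α) = s / (n + g + δ).
k^0.63 = 0.22 / (0.019 + 0.028 + 0.115) = 0.22 / 0.162 = 1.3580
k* = 1.3580^(1/0.63) ≈ 1.6254
y* = (k*)^α = 1.6254^0.37 ≈ 1.1969
c* = (1 − s)·y* = (1 − 0.22) × 1.1969 ≈ 0.9336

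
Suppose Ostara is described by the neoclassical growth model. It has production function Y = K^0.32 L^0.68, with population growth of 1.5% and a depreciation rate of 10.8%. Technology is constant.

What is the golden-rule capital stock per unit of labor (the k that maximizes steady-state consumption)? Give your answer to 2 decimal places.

The golden rule sets f'(k) = n + δ, i.e. α·k^(α−1) = n + δ.
So k^(1−α) = α / (n + δ) = 0.32 / 0.123 = 2.6016.
k_gold = 2.6016^(1/0.68) ≈ 4.0799

k_gold ≈ 4.08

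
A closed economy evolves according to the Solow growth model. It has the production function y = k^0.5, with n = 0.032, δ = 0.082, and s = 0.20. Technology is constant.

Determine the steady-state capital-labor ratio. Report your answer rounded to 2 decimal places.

k* = 3.08

In steady state, investment equals break-even investment: s·k^α = (n + δ)·k.
Rearranging, k^(1−α) = s / (n + δ).
k^0.5 = 0.20 / (0.032 + 0.082) = 0.20 / 0.114 = 1.7544
k* = 1.7544^(1/0.5) ≈ 3.0779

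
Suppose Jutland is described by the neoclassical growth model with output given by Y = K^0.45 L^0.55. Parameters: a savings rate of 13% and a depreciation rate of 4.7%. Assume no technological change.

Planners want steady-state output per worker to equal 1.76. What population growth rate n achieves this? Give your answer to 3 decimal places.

n ≈ 0.018

Steady state requires s·f(k) = (n + δ)·k, i.e. s·k^α = (n + δ)·k.
Since y* = [s/(n + δ)]^(α/(1−α)), we have s/(n + δ) = (y*)^((1−α)/α) = 1.76^1.2222 = 1.9956.
Therefore n + δ = s / 1.9956 = 0.13 / 1.9956 = 0.0651, so n = 0.0651 − 0.047 = 0.0181.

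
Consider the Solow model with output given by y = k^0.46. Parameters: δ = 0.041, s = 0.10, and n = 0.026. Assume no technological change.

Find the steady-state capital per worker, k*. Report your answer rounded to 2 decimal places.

At the steady state, Δk = 0, so s·k^α = (n + δ)·k.
Dividing both sides by k: k^(1−α) = s / (n + δ).
k^0.54 = 0.10 / (0.026 + 0.041) = 0.10 / 0.067 = 1.4925
k* = 1.4925^(1/0.54) ≈ 2.0992

k* ≈ 2.10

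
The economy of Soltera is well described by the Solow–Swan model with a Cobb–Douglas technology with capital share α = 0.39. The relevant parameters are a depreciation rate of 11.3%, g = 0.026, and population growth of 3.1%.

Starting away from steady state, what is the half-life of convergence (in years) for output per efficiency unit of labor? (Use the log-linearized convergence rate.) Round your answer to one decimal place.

Near the steady state the convergence rate is λ = (1 − α)(n + g + δ).
λ = (1 − 0.39) × 0.170 = 0.61 × 0.170 = 0.1037
Half-life = ln 2 / λ = 0.6931 / 0.1037 ≈ 6.68 years

about 6.7 years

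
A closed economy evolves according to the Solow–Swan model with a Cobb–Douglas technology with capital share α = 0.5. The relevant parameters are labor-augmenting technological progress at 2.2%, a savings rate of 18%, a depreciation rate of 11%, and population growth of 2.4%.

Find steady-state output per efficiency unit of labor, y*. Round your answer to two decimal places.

At the steady state, Δk = 0, so s·k^α = (n + g + δ)·k.
Dividing both sides by k: k^(1−α) = s / (n + g + δ).
k^0.5 = 0.18 / (0.024 + 0.022 + 0.110) = 0.18 / 0.156 = 1.1538
k* = 1.1538^(1/0.5) ≈ 1.3313
y* = (k*)^α = 1.3313^0.5 ≈ 1.1538

y* = 1.15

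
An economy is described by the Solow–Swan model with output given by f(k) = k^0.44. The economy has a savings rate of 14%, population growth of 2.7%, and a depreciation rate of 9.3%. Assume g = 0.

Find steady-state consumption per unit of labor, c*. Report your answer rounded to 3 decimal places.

c* = 0.971

Steady state requires s·f(k) = (n + δ)·k, i.e. s·k^α = (n + δ)·k.
Rearranging, k^(1−α) = s / (n + δ).
k^0.56 = 0.14 / (0.027 + 0.093) = 0.14 / 0.120 = 1.1667
k* = 1.1667^(1/0.56) ≈ 1.3170
y* = (k*)^α = 1.3170^0.44 ≈ 1.1288
c* = (1 − s)·y* = (1 − 0.14) × 1.1288 ≈ 0.9708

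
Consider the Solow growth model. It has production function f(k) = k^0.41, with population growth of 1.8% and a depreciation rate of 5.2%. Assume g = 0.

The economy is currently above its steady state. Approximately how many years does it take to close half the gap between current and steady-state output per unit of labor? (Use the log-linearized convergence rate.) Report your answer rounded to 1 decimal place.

Near the steady state the convergence rate is λ = (1 − α)(n + δ).
λ = (1 − 0.41) × 0.070 = 0.59 × 0.070 = 0.0413
Half-life = ln 2 / λ = 0.6931 / 0.0413 ≈ 16.78 years

about 16.8 years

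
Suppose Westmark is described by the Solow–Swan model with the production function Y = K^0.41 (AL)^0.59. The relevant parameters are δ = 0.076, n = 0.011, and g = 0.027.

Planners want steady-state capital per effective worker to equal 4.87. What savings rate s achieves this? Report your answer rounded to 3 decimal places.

In steady state, investment equals break-even investment: s·k^α = (n + g + δ)·k.
So s / (n + g + δ) = (k*)^(1−α) = 4.87^0.59 = 2.5447.
Therefore s = 2.5447 × (n + g + δ) = 2.5447 × 0.114 = 0.2901.

s ≈ 0.290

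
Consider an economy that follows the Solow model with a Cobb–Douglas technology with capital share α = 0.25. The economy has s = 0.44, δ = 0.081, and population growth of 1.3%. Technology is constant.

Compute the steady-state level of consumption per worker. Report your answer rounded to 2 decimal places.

At the steady state, Δk = 0, so s·k^α = (n + δ)·k.
Dividing both sides by k: k^(1−α) = s / (n + δ).
k^0.75 = 0.44 / (0.013 + 0.081) = 0.44 / 0.094 = 4.6809
k* = 4.6809^(1/0.75) ≈ 7.8302
y* = (k*)^α = 7.8302^0.25 ≈ 1.6728
c* = (1 − s)·y* = (1 − 0.44) × 1.6728 ≈ 0.9368

c* = 0.94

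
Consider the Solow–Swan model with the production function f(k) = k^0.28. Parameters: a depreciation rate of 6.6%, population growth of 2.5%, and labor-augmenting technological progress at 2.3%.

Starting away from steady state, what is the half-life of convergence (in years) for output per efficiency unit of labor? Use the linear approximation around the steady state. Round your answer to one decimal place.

Near the steady state the convergence rate is λ = (1 − α)(n + g + δ).
λ = (1 − 0.28) × 0.114 = 0.72 × 0.114 = 0.08208
Half-life = ln 2 / λ = 0.6931 / 0.08208 ≈ 8.44 years

about 8.4 years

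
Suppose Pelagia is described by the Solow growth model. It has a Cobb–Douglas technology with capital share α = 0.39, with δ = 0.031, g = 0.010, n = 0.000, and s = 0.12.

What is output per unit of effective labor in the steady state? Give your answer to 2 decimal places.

y* ≈ 1.99

Steady state requires s·f(k) = (n + g + δ)·k, i.e. s·k^α = (n + g + δ)·k.
Rearranging, k^(1−α) = s / (n + g + δ).
k^0.61 = 0.12 / (0.000 + 0.010 + 0.031) = 0.12 / 0.041 = 2.9268
k* = 2.9268^(1/0.61) ≈ 5.8154
y* = (k*)^α = 5.8154^0.39 ≈ 1.9869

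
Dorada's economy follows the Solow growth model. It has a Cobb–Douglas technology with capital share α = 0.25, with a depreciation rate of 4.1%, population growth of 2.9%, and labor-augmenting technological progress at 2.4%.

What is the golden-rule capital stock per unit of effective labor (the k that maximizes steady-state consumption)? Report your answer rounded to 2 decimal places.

k_gold ≈ 3.68

The golden rule sets f'(k) = n + g + δ, i.e. α·k^(α−1) = n + g + δ.
So k^(1−α) = α / (n + g + δ) = 0.25 / 0.094 = 2.6596.
k_gold = 2.6596^(1/0.75) ≈ 3.6849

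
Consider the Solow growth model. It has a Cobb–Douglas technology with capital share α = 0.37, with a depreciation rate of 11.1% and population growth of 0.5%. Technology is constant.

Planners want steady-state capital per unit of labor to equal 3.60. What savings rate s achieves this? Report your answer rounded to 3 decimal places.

At the steady state, Δk = 0, so s·k^α = (n + δ)·k.
So s / (n + δ) = (k*)^(1−α) = 3.60^0.63 = 2.2411.
Therefore s = 2.2411 × (n + δ) = 2.2411 × 0.116 = 0.2600.

s ≈ 0.260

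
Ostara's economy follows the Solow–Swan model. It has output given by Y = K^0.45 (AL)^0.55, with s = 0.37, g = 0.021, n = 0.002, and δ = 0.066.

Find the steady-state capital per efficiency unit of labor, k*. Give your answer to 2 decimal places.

k* = 13.34

At the steady state, Δk = 0, so s·k^α = (n + g + δ)·k.
Rearranging, k^(1−α) = s / (n + g + δ).
k^0.55 = 0.37 / (0.002 + 0.021 + 0.066) = 0.37 / 0.089 = 4.1573
k* = 4.1573^(1/0.55) ≈ 13.3386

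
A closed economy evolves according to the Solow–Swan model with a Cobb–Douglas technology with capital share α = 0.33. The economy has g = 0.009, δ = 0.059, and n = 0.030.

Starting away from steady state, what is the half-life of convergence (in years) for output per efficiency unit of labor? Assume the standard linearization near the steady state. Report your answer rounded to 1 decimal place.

Near the steady state the convergence rate is λ = (1 − α)(n + g + δ).
λ = (1 − 0.33) × 0.098 = 0.67 × 0.098 = 0.06566
Half-life = ln 2 / λ = 0.6931 / 0.06566 ≈ 10.56 years

t_½ ≈ 10.6 years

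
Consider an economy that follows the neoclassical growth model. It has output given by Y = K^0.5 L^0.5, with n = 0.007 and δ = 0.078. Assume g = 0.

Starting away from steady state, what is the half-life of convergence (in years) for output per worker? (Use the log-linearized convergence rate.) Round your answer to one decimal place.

about 16.3 years

Near the steady state the convergence rate is λ = (1 − α)(n + δ).
λ = (1 − 0.5) × 0.085 = 0.5 × 0.085 = 0.0425
Half-life = ln 2 / λ = 0.6931 / 0.0425 ≈ 16.31 years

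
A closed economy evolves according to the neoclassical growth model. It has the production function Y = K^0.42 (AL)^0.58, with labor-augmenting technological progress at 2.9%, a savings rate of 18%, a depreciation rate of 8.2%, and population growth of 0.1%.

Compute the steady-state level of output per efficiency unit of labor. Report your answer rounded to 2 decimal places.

y* = 1.41

Steady state requires s·f(k) = (n + g + δ)·k, i.e. s·k^α = (n + g + δ)·k.
Dividing both sides by k: k^(1−α) = s / (n + g + δ).
k^0.58 = 0.18 / (0.001 + 0.029 + 0.082) = 0.18 / 0.112 = 1.6071
k* = 1.6071^(1/0.58) ≈ 2.2659
y* = (k*)^α = 2.2659^0.42 ≈ 1.4099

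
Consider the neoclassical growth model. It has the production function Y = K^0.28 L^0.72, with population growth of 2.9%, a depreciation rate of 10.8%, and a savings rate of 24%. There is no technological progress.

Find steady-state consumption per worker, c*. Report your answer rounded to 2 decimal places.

At the steady state, Δk = 0, so s·k^α = (n + δ)·k.
Dividing both sides by k: k^(1−α) = s / (n + δ).
k^0.72 = 0.24 / (0.029 + 0.108) = 0.24 / 0.137 = 1.7518
k* = 1.7518^(1/0.72) ≈ 2.1786
y* = (k*)^α = 2.1786^0.28 ≈ 1.2436
c* = (1 − s)·y* = (1 − 0.24) × 1.2436 ≈ 0.9451

c* = 0.95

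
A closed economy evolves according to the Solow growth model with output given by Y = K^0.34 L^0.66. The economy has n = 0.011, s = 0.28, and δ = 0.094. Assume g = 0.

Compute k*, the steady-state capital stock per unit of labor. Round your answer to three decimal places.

Steady state requires s·f(k) = (n + δ)·k, i.e. s·k^α = (n + δ)·k.
Rearranging, k^(1−α) = s / (n + δ).
k^0.66 = 0.28 / (0.011 + 0.094) = 0.28 / 0.105 = 2.6667
k* = 2.6667^(1/0.66) ≈ 4.4199

k* = 4.420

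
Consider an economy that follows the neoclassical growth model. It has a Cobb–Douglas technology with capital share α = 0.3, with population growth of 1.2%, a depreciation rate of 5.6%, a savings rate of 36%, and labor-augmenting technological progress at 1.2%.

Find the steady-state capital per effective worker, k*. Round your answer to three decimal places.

Steady state requires s·f(k) = (n + g + δ)·k, i.e. s·k^α = (n + g + δ)·k.
Dividing both sides by k: k^(1−α) = s / (n + g + δ).
k^0.7 = 0.36 / (0.012 + 0.012 + 0.056) = 0.36 / 0.080 = 4.5000
k* = 4.5000^(1/0.7) ≈ 8.5736

k* = 8.574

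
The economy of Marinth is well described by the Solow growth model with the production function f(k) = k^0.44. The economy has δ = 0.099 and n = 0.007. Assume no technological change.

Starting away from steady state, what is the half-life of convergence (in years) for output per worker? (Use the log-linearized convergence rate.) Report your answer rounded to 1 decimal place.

Near the steady state the convergence rate is λ = (1 − α)(n + δ).
λ = (1 − 0.44) × 0.106 = 0.56 × 0.106 = 0.05936
Half-life = ln 2 / λ = 0.6931 / 0.05936 ≈ 11.68 years

about 11.7 years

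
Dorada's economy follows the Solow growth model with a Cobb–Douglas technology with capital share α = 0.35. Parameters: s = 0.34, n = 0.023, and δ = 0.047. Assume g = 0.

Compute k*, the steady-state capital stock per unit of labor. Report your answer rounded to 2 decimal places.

k* ≈ 11.38

At the steady state, Δk = 0, so s·k^α = (n + δ)·k.
Dividing both sides by k: k^(1−α) = s / (n + δ).
k^0.65 = 0.34 / (0.023 + 0.047) = 0.34 / 0.070 = 4.8571
k* = 4.8571^(1/0.65) ≈ 11.3753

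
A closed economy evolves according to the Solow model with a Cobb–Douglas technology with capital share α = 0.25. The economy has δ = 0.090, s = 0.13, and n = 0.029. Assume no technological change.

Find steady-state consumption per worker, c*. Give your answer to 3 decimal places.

c* = 0.896

In steady state, investment equals break-even investment: s·k^α = (n + δ)·k.
Rearranging, k^(1−α) = s / (n + δ).
k^0.75 = 0.13 / (0.029 + 0.090) = 0.13 / 0.119 = 1.0924
k* = 1.0924^(1/0.75) ≈ 1.1251
y* = (k*)^α = 1.1251^0.25 ≈ 1.0299
c* = (1 − s)·y* = (1 − 0.13) × 1.0299 ≈ 0.8960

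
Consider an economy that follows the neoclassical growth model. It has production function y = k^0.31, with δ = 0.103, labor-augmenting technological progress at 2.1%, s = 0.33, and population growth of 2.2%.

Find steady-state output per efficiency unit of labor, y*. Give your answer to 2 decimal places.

At the steady state, Δk = 0, so s·k^α = (n + g + δ)·k.
Rearranging, k^(1−α) = s / (n + g + δ).
k^0.69 = 0.33 / (0.022 + 0.021 + 0.103) = 0.33 / 0.146 = 2.2603
k* = 2.2603^(1/0.69) ≈ 3.2605
y* = (k*)^α = 3.2605^0.31 ≈ 1.4425

y* = 1.44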